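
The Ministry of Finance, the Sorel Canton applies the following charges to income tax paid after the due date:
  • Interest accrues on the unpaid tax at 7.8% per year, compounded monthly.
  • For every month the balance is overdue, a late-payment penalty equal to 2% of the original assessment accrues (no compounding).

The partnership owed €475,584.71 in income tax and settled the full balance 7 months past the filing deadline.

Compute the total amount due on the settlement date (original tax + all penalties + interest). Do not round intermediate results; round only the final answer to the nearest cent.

Late-payment penalty: 7 × 2% × €475,584.71 = €66,581.86…
Interest (7.8%/yr ÷ 12 = 0.65%/month): €475,584.71 × ((1 + 0.0065)^7 − 1) = €22,065.6679…
Total = €475,584.71 + €66,581.8594 + €22,065.6679… = €564,232.24

€564,232.24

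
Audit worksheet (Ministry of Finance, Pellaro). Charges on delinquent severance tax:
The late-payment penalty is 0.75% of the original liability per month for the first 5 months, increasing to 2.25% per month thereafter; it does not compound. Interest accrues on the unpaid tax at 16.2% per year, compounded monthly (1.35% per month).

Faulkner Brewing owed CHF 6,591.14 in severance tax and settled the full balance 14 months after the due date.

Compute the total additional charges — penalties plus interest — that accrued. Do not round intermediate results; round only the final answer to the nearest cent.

Penalty, months 1–5: 5 × 0.75% × CHF 6,591.14 = CHF 247.17…
Penalty, months 6–14: 9 × 2.25% × CHF 6,591.14 = CHF 1,334.71…
Interest: CHF 6,591.14 × ((1 + 0.0135)^14 − 1) = CHF 6,591.14 × 0.2065145… = CHF 1,361.1659…
Penalties + interest = CHF 1,581.8736 + CHF 1,361.1659… = CHF 2,943.04

CHF 2,943.04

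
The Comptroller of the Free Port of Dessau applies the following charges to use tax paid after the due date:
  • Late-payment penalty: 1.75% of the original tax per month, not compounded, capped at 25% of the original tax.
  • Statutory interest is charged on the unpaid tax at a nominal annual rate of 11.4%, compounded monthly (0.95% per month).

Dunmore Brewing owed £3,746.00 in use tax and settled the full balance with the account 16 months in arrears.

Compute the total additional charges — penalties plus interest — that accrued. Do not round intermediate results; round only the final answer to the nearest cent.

Penalty (uncapped): 16 × 1.75% × £3,746.00 = £1,048.88; cap = 25% × £3,746.00 = £936.50 → penalty = £936.50
Interest: £3,746.00 × ((1 + 0.0095)^16 − 1) = £3,746.00 × 0.1633253… = £611.8166…
Penalties + interest = £936.5000 + £611.8166… = £1,548.32

£1,548.32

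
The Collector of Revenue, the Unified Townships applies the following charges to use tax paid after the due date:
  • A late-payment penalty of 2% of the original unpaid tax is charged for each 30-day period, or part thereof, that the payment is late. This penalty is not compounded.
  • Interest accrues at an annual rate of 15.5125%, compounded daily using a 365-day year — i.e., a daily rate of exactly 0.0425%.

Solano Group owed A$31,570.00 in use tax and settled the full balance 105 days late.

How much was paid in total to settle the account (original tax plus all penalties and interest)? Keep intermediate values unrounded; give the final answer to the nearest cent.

Penalty periods: ⌈105/30⌉ = 4; penalty = 4 × 2% × A$31,570.00 = A$2,525.60
Interest: A$31,570.00 × ((1 + 0.000425)^105 − 1) = A$31,570.00 × 0.04562576… = A$1,440.4053…
Total = A$31,570.00 + A$2,525.6000 + A$1,440.4053… = A$35,536.01

A$35,536.01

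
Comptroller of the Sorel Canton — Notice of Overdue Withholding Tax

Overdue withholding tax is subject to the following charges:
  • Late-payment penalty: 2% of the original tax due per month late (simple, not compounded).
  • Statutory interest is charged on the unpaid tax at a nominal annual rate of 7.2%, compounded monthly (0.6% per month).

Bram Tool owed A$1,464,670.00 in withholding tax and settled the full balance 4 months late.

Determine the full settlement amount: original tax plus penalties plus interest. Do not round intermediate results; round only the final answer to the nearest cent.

A$1,617,313.32

Late-payment penalty: 4 × 2% × A$1,464,670.00 = A$117,173.60
Interest: A$1,464,670.00 × ((1 + 0.006)^4 − 1) = A$1,464,670.00 × 0.0242169… = A$35,469.7161…
Total = A$1,464,670.00 + A$117,173.6000 + A$35,469.7161… = A$1,617,313.32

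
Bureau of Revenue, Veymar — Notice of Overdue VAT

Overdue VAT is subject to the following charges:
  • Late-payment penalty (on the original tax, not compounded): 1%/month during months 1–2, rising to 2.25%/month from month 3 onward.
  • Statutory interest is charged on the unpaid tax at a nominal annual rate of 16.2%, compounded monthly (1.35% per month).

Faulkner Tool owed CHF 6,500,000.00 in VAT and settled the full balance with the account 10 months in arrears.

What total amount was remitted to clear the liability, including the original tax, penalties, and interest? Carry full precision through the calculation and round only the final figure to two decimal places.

Penalty, months 1–2: 2 × 1% × CHF 6,500,000.00 = CHF 130,000.00
Penalty, months 3–10: 8 × 2.25% × CHF 6,500,000.00 = CHF 1,170,000.00
Interest: CHF 6,500,000.00 × ((1 + 0.0135)^10 − 1) = CHF 6,500,000.00 × 0.1435036… = CHF 932,773.2989…
Total = CHF 6,500,000.00 + CHF 1,300,000.0000 + CHF 932,773.2989… = CHF 8,732,773.30

CHF 8,732,773.30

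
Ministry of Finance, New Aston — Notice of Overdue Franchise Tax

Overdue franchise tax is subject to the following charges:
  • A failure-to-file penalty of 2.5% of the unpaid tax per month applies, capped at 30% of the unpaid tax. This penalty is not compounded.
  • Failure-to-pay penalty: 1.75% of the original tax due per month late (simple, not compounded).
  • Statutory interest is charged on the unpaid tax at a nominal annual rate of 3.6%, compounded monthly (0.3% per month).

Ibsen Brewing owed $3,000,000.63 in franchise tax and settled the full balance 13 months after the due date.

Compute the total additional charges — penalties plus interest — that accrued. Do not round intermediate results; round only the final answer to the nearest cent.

Failure-to-file: 13 × 2.5% × $3,000,000.63 = $975,000.20…, capped at 30% × $3,000,000.63 = $900,000.19…
Failure-to-pay penalty: 13 × 1.75% × $3,000,000.63 = $682,500.14…
Interest: $3,000,000.63 × ((1 + 0.003)^13 − 1) = $3,000,000.63 × 0.0397098… = $119,129.3657…
Penalties + interest = $1,582,500.3323… + $119,129.3657… = $1,701,629.70

$1,701,629.70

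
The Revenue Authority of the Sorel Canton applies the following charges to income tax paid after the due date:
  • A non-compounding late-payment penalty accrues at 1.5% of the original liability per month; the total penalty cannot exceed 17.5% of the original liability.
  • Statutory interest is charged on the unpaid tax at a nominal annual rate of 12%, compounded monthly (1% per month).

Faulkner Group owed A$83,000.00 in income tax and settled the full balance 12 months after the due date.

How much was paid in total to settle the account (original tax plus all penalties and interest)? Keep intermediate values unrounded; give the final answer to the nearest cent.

Penalty (uncapped): 12 × 1.5% × A$83,000.00 = A$14,940.00; cap = 17.5% × A$83,000.00 = A$14,525.00 → penalty = A$14,525.00
Interest: A$83,000.00 × ((1 + 0.01)^12 − 1) = A$83,000.00 × 0.1268250… = A$10,526.4775…
Total = A$83,000.00 + A$14,525.0000 + A$10,526.4775… = A$108,051.48

A$108,051.48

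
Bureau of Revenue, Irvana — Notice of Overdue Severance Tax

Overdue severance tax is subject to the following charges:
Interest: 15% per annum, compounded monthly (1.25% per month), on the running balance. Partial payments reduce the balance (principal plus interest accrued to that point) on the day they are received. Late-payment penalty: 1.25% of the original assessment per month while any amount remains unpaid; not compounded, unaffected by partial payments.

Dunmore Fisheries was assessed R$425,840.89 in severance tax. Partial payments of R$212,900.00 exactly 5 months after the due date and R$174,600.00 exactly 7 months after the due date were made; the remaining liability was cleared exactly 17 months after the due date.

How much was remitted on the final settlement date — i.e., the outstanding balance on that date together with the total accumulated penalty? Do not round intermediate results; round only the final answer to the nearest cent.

R$171,644.40

Balance at month 5: R$425,840.8900 × (1 + 0.0125)^5 = R$453,129.6913…
After R$212,900.00 payment: R$453,129.6913… − R$212,900.00 = R$240,229.6913…
Balance at month 7: R$240,229.6913… × (1 + 0.0125)^2 = R$246,272.9695…
After R$174,600.00 payment: R$246,272.9695… − R$174,600.00 = R$71,672.9695…
Balance at month 17: R$71,672.9695… × (1 + 0.0125)^10 = R$81,153.2126…
Penalty: 17 × 1.25% × R$425,840.89 = R$90,491.19…
Final settlement = outstanding balance + penalty = R$81,153.2126… + R$90,491.19… = R$171,644.40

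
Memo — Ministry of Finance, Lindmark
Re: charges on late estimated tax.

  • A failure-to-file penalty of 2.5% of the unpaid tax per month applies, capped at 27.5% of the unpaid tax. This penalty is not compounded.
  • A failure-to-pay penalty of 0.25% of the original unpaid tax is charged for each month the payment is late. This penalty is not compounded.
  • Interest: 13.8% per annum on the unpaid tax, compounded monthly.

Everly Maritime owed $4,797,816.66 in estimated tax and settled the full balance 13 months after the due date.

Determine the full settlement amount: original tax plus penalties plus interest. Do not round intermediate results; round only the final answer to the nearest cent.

Failure-to-file: 13 × 2.5% × $4,797,816.66 = $1,559,290.41…, capped at 27.5% × $4,797,816.66 = $1,319,399.58…
Failure-to-pay penalty = 0.25% × $4,797,816.66 × 13 mo = $155,929.04…
Interest (13.8%/yr ÷ 12 = 1.15%/month): $4,797,816.66 × ((1 + 0.0115)^13 − 1) = $768,913.6358…
Total = $4,797,816.66 + $1,475,328.6230… + $768,913.6358… = $7,042,058.92

$7,042,058.92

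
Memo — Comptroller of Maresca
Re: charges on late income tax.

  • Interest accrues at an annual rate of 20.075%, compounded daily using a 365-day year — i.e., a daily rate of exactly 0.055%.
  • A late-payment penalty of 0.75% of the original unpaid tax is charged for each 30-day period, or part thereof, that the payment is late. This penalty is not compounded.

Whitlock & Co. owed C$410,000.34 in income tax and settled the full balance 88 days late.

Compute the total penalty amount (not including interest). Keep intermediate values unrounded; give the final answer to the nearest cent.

C$9,225.01

Penalty periods: ⌈88/30⌉ = 3; penalty = 3 × 0.75% × C$410,000.34 = C$9,225.01…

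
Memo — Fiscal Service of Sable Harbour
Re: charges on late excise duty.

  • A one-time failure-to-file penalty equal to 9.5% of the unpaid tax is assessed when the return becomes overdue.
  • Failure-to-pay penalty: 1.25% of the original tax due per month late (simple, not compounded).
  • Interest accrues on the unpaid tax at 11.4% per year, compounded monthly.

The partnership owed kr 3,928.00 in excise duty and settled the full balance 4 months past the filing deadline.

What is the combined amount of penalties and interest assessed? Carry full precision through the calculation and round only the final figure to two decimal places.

Failure-to-file penalty: 9.5% × kr 3,928.00 = kr 373.16
Failure-to-pay penalty = 1.25% × kr 3,928.00 × 4 mo = kr 196.40
Interest (11.4%/yr ÷ 12 = 0.95%/month): kr 3,928.00 × ((1 + 0.0095)^4 − 1) = kr 151.4045…
Penalties + interest = kr 569.5600 + kr 151.4045… = kr 720.96

kr 720.96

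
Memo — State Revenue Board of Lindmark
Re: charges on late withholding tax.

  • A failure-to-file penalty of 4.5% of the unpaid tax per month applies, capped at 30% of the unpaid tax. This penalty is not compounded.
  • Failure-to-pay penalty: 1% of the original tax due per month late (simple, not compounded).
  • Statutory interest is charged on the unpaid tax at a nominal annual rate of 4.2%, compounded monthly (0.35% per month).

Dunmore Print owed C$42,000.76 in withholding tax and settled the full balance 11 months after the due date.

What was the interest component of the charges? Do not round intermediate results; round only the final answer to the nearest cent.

C$1,645.63

Interest: C$42,000.76 × ((1 + 0.0035)^11 − 1) = C$42,000.76 × 0.0391809… = C$1,645.6265…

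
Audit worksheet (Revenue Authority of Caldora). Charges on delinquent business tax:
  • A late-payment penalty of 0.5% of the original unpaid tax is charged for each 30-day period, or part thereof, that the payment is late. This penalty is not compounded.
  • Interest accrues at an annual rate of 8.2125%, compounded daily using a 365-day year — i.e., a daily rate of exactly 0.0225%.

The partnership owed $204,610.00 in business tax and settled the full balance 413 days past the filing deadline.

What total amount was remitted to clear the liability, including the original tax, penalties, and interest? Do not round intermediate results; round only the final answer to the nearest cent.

$238,855.16

Penalty periods: ⌈413/30⌉ = 14; penalty = 14 × 0.5% × $204,610.00 = $14,322.70
Interest: $204,610.00 × ((1 + 0.000225)^413 − 1) = $204,610.00 × 0.09736796… = $19,922.4580…
Total = $204,610.00 + $14,322.7000 + $19,922.4580… = $238,855.16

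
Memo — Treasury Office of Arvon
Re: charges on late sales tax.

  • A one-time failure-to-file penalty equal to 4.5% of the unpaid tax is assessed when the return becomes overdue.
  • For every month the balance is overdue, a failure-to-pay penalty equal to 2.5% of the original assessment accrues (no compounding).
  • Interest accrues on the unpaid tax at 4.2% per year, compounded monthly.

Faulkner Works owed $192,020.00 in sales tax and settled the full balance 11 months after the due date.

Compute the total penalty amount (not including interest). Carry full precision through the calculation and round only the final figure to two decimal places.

$61,446.40

Failure-to-file penalty: 4.5% × $192,020.00 = $8,640.90
Failure-to-pay penalty = 2.5% × $192,020.00 × 11 mo = $52,805.50
Total penalty = $8,640.90 + $52,805.50 = $61,446.40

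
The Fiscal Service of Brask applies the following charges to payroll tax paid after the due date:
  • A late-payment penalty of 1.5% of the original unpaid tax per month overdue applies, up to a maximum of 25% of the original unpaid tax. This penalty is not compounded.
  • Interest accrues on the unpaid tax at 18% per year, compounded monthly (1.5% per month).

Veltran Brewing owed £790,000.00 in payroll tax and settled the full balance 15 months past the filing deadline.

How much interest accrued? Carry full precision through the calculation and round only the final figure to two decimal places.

£197,683.33

Interest: £790,000.00 × ((1 + 0.015)^15 − 1) = £790,000.00 × 0.2502321… = £197,683.3327…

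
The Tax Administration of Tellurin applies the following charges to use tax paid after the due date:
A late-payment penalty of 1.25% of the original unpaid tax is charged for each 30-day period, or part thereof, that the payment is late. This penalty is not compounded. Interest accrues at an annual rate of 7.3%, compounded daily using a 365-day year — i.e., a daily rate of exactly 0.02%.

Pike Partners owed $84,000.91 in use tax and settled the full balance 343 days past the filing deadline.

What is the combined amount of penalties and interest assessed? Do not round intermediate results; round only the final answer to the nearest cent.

$18,564.23

Penalty periods: ⌈343/30⌉ = 12; penalty = 12 × 1.25% × $84,000.91 = $12,600.14…
Interest: $84,000.91 × ((1 + 0.0002)^343 − 1) = $84,000.91 × 0.07100037… = $5,964.0960…
Penalties + interest = $12,600.1365 + $5,964.0960… = $18,564.23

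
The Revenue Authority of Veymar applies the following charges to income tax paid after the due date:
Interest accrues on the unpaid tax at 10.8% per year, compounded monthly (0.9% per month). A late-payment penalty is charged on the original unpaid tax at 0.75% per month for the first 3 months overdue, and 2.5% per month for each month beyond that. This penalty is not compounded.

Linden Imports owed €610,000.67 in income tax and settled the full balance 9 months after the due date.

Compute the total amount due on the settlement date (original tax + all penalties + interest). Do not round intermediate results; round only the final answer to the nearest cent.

Penalty, months 1–3: 3 × 0.75% × €610,000.67 = €13,725.02…
Penalty, months 4–9: 6 × 2.5% × €610,000.67 = €91,500.10…
Interest: €610,000.67 × ((1 + 0.009)^9 − 1) = €610,000.67 × 0.0839781… = €51,226.6791…
Total = €610,000.67 + €105,225.1156… + €51,226.6791… = €766,452.46

€766,452.46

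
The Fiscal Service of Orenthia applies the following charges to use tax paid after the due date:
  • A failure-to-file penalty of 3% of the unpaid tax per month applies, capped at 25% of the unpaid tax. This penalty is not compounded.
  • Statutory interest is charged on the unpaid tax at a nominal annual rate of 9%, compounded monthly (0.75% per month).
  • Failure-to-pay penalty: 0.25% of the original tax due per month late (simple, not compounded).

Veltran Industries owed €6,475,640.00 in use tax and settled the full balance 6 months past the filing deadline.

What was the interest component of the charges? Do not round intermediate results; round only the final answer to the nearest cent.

Interest: €6,475,640.00 × ((1 + 0.0075)^6 − 1) = €6,475,640.00 × 0.0458522… = €296,922.5677…

€296,922.57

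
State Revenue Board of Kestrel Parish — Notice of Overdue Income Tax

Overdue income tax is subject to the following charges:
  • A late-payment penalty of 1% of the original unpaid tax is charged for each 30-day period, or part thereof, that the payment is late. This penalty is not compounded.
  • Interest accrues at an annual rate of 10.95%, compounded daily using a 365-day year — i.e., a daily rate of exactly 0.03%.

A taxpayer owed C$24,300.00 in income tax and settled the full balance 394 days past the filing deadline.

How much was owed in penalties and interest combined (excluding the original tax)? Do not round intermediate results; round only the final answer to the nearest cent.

Penalty periods: ⌈394/30⌉ = 14; penalty = 14 × 1% × C$24,300.00 = C$3,402.00
Interest: C$24,300.00 × ((1 + 0.0003)^394 − 1) = C$24,300.00 × 0.12544923… = C$3,048.4163…
Penalties + interest = C$3,402.0000 + C$3,048.4163… = C$6,450.42

C$6,450.42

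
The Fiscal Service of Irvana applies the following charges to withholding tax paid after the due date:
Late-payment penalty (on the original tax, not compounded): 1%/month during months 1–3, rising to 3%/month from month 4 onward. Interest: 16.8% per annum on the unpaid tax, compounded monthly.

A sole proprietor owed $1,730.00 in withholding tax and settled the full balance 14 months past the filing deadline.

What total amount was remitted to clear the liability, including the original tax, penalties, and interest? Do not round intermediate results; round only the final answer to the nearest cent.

$2,724.53

Penalty, months 1–3: 3 × 1% × $1,730.00 = $51.90
Penalty, months 4–14: 11 × 3% × $1,730.00 = $570.90
Interest (16.8%/yr ÷ 12 = 1.4%/month): $1,730.00 × ((1 + 0.014)^14 − 1) = $371.7327…
Total = $1,730.00 + $622.8000 + $371.7327… = $2,724.53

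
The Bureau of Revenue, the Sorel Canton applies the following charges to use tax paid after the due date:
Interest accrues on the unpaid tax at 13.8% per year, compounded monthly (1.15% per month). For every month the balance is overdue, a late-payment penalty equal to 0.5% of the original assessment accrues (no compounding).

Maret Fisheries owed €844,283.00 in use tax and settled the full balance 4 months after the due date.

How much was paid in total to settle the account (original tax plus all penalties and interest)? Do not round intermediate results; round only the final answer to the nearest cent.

Late-payment penalty: 4 × 0.5% × €844,283.00 = €16,885.66
Interest: €844,283.00 × ((1 + 0.0115)^4 − 1) = €844,283.00 × 0.0467996… = €39,512.1075…
Total = €844,283.00 + €16,885.6600 + €39,512.1075… = €900,680.77

€900,680.77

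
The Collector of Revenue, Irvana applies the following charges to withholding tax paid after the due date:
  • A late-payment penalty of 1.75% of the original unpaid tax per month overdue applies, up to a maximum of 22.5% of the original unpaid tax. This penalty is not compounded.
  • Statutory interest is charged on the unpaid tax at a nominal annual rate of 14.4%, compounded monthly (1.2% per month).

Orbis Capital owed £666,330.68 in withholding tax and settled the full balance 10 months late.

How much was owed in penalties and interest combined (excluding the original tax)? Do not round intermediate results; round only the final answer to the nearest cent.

£201,026.49

Penalty: 10 × 1.75% × £666,330.68 = £116,607.87… (below the 22.5% cap of £149,924.40…)
Interest: £666,330.68 × ((1 + 0.012)^10 − 1) = £666,330.68 × 0.1266918… = £84,418.6185…
Penalties + interest = £116,607.8690 + £84,418.6185… = £201,026.49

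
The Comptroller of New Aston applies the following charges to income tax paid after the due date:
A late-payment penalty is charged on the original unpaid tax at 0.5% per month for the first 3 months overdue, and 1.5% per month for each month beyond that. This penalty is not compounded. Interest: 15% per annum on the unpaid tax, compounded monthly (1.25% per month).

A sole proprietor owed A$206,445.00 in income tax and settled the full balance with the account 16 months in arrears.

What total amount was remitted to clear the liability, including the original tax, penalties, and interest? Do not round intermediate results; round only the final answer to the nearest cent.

Penalty, months 1–3: 3 × 0.5% × A$206,445.00 = A$3,096.68…
Penalty, months 4–16: 13 × 1.5% × A$206,445.00 = A$40,256.78…
Interest: A$206,445.00 × ((1 + 0.0125)^16 − 1) = A$206,445.00 × 0.2198895… = A$45,395.0977…
Total = A$206,445.00 + A$43,353.4500 + A$45,395.0977… = A$295,193.55

A$295,193.55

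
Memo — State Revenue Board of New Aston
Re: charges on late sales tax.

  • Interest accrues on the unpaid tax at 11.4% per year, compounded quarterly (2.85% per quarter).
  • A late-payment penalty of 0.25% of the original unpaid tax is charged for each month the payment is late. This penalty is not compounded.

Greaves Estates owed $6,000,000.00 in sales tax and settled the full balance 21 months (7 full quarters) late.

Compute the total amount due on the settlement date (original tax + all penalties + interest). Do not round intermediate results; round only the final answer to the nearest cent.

Late-payment penalty: 21 × 0.25% × $6,000,000.00 = $315,000.00
Interest: $6,000,000.00 × ((1 + 0.0285)^7 − 1) = $6,000,000.00 × 0.2173910… = $1,304,345.7555…
Total = $6,000,000.00 + $315,000.0000 + $1,304,345.7555… = $7,619,345.76

$7,619,345.76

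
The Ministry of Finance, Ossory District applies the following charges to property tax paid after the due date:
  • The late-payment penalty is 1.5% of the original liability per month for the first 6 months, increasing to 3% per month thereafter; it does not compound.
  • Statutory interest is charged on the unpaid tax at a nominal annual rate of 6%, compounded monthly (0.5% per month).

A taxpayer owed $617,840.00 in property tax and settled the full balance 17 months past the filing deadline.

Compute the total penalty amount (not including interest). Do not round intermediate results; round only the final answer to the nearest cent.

$259,492.80

Penalty, months 1–6: 6 × 1.5% × $617,840.00 = $55,605.60
Penalty, months 7–17: 11 × 3% × $617,840.00 = $203,887.20
Total penalty = $55,605.60 + $203,887.20 = $259,492.80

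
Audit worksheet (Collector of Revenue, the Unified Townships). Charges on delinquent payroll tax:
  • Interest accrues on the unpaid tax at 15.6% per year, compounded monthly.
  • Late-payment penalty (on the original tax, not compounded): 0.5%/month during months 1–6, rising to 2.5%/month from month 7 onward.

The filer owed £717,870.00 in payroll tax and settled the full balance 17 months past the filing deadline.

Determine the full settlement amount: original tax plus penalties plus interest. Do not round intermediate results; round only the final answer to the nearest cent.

£1,113,092.10

Penalty, months 1–6: 6 × 0.5% × £717,870.00 = £21,536.10
Penalty, months 7–17: 11 × 2.5% × £717,870.00 = £197,414.25
Interest (15.6%/yr ÷ 12 = 1.3%/month): £717,870.00 × ((1 + 0.013)^17 − 1) = £176,271.7536…
Total = £717,870.00 + £218,950.3500 + £176,271.7536… = £1,113,092.10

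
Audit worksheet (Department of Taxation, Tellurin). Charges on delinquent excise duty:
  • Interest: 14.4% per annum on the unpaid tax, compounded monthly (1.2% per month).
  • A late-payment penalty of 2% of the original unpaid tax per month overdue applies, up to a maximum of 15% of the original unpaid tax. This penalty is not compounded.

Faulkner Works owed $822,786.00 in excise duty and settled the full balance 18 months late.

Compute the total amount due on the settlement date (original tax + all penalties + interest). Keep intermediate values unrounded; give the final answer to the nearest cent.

$1,143,267.47

Penalty (uncapped): 18 × 2% × $822,786.00 = $296,202.96; cap = 15% × $822,786.00 = $123,417.90 → penalty = $123,417.90
Interest: $822,786.00 × ((1 + 0.012)^18 − 1) = $822,786.00 × 0.2395077… = $197,063.5732…
Total = $822,786.00 + $123,417.9000 + $197,063.5732… = $1,143,267.47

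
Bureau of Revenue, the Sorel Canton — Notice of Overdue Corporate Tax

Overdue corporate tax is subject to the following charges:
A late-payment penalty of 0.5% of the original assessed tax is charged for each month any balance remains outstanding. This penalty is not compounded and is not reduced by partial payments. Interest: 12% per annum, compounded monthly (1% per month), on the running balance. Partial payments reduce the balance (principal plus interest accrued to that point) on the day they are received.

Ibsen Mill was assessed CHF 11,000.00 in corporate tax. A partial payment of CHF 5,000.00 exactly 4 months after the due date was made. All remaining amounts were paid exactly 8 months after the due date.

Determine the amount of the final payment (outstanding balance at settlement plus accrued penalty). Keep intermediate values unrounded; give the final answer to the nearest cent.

CHF 7,148.40

Balance at month 4: CHF 11,000.0000 × (1 + 0.01)^4 = CHF 11,446.6441…
After CHF 5,000.00 payment: CHF 11,446.6441… − CHF 5,000.00 = CHF 6,446.6441…
Balance at month 8: CHF 6,446.6441… × (1 + 0.01)^4 = CHF 6,708.4037…
Penalty: 8 × 0.5% × CHF 11,000.00 = CHF 440.00
Final settlement = outstanding balance + penalty = CHF 6,708.4037… + CHF 440.00 = CHF 7,148.40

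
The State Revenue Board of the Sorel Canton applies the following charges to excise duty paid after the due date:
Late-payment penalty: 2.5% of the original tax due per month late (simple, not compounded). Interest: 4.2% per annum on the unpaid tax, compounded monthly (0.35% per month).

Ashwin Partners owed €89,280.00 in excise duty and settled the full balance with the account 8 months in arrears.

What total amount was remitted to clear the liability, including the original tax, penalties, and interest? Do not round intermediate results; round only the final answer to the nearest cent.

Late-payment penalty = 2.5% × €89,280.00 × 8 mo = €17,856.00
Interest: €89,280.00 × ((1 + 0.0035)^8 − 1) = €89,280.00 × 0.0283454… = €2,530.6783…
Total = €89,280.00 + €17,856.0000 + €2,530.6783… = €109,666.68

€109,666.68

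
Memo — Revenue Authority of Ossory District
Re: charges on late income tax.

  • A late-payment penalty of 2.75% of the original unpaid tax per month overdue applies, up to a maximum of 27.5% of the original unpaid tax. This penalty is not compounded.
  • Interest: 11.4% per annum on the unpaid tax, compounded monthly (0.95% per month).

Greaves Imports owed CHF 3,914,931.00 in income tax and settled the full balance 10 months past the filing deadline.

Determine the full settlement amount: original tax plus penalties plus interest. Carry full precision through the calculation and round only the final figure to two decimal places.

Penalty (uncapped): 10 × 2.75% × CHF 3,914,931.00 = CHF 1,076,606.03…; cap = 27.5% × CHF 3,914,931.00 = CHF 1,076,606.03… → penalty = CHF 1,076,606.03…
Interest: CHF 3,914,931.00 × ((1 + 0.0095)^10 − 1) = CHF 3,914,931.00 × 0.0991659… = CHF 388,227.5195…
Total = CHF 3,914,931.00 + CHF 1,076,606.0250 + CHF 388,227.5195… = CHF 5,379,764.54

CHF 5,379,764.54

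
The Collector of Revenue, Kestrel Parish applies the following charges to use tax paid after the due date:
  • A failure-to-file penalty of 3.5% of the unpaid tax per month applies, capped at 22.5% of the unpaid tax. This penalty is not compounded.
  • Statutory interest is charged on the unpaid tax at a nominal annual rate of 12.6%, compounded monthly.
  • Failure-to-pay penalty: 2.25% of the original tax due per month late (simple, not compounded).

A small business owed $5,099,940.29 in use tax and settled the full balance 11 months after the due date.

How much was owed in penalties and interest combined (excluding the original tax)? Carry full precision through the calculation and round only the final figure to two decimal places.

$3,030,684.54

Failure-to-file: 11 × 3.5% × $5,099,940.29 = $1,963,477.01…, capped at 22.5% × $5,099,940.29 = $1,147,486.57…
Failure-to-pay penalty: 11 × 2.25% × $5,099,940.29 = $1,262,235.22…
Interest (12.6%/yr ÷ 12 = 1.05%/month): $5,099,940.29 × ((1 + 0.0105)^11 − 1) = $620,962.7571…
Penalties + interest = $2,409,721.7870… + $620,962.7571… = $3,030,684.54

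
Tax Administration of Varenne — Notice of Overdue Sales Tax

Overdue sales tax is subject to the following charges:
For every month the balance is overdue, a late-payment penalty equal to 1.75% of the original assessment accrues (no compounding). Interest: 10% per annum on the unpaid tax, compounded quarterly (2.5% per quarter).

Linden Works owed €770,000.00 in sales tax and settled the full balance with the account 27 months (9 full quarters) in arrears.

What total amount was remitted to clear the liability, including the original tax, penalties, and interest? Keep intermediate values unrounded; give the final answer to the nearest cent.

€1,325,449.49

Late-payment penalty = 1.75% × €770,000.00 × 27 mo = €363,825.00
Interest: €770,000.00 × ((1 + 0.025)^9 − 1) = €770,000.00 × 0.2488630… = €191,624.4869…
Total = €770,000.00 + €363,825.0000 + €191,624.4869… = €1,325,449.49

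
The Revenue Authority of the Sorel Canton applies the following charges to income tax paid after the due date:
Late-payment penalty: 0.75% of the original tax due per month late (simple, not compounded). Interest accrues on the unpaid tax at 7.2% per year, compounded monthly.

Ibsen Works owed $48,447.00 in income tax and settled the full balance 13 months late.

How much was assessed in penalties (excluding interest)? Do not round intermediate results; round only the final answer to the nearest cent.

$4,723.58

Late-payment penalty: 13 × 0.75% × $48,447.00 = $4,723.58…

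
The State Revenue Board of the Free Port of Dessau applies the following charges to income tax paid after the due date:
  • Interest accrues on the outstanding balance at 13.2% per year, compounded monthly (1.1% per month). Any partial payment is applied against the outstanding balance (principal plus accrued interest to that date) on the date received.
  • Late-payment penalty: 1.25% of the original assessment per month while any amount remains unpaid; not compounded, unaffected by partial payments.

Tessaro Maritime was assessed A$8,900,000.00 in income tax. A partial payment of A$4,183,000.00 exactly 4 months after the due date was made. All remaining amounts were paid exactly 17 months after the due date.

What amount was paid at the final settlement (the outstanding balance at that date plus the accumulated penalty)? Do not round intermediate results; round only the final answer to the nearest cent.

A$7,788,097.66

Balance at month 4: A$8,900,000.0000 × (1 + 0.011)^4 = A$9,298,108.9139…
After A$4,183,000.00 payment: A$9,298,108.9139… − A$4,183,000.00 = A$5,115,108.9139…
Balance at month 17: A$5,115,108.9139… × (1 + 0.011)^13 = A$5,896,847.6571…
Penalty: 17 × 1.25% × A$8,900,000.00 = A$1,891,250.00
Final settlement = outstanding balance + penalty = A$5,896,847.6571… + A$1,891,250.00 = A$7,788,097.66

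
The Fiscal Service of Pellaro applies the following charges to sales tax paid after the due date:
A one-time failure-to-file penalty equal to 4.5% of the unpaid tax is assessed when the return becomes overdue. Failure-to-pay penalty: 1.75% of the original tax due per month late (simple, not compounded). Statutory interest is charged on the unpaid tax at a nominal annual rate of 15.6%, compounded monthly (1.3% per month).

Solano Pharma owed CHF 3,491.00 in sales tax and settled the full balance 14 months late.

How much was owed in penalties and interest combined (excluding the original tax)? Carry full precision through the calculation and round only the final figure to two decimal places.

CHF 1,704.33

Failure-to-file penalty: 4.5% × CHF 3,491.00 = CHF 157.10…
Failure-to-pay penalty: 14 × 1.75% × CHF 3,491.00 = CHF 855.30…
Interest: CHF 3,491.00 × ((1 + 0.013)^14 − 1) = CHF 3,491.00 × 0.1982081… = CHF 691.9443…
Penalties + interest = CHF 1,012.3900 + CHF 691.9443… = CHF 1,704.33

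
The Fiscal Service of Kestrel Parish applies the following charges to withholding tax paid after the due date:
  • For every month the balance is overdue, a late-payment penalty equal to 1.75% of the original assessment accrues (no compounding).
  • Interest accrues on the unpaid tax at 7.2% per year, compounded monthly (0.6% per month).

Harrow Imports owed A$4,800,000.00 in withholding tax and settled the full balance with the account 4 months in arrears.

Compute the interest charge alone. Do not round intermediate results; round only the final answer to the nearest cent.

Interest: A$4,800,000.00 × ((1 + 0.006)^4 − 1) = A$4,800,000.00 × 0.0242169… = A$116,240.9534…

A$116,240.95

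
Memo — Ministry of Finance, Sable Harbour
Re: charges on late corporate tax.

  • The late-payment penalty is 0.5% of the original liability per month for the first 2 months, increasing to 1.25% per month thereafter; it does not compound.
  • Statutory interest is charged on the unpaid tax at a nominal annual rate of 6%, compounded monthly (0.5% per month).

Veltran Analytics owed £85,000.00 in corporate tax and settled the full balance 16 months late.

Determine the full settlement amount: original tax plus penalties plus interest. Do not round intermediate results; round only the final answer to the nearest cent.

£107,786.05

Penalty, months 1–2: 2 × 0.5% × £85,000.00 = £850.00
Penalty, months 3–16: 14 × 1.25% × £85,000.00 = £14,875.00
Interest: £85,000.00 × ((1 + 0.005)^16 − 1) = £85,000.00 × 0.0830712… = £7,061.0479…
Total = £85,000.00 + £15,725.0000 + £7,061.0479… = £107,786.05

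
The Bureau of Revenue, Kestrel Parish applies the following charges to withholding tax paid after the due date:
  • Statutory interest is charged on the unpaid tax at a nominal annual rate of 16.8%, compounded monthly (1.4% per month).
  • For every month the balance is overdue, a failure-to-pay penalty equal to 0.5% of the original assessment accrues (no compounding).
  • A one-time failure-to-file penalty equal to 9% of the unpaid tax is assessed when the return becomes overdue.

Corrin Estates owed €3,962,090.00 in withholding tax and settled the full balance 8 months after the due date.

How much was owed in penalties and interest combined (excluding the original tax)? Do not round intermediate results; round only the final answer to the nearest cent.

€981,189.34

Failure-to-file penalty: 9% × €3,962,090.00 = €356,588.10
Failure-to-pay penalty = 0.5% × €3,962,090.00 × 8 mo = €158,483.60
Interest: €3,962,090.00 × ((1 + 0.014)^8 − 1) = €3,962,090.00 × 0.1176444… = €466,117.6352…
Penalties + interest = €515,071.7000 + €466,117.6352… = €981,189.34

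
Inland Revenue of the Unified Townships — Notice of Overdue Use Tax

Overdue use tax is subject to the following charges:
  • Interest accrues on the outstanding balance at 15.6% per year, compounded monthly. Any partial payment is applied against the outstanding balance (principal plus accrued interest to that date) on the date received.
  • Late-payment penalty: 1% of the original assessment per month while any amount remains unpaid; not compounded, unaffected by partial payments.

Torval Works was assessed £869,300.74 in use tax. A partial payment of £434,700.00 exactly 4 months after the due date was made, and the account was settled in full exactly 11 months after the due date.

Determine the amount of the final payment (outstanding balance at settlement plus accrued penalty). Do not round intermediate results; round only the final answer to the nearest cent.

Monthly rate = 15.6% ÷ 12 = 1.3%
Balance at month 4: £869,300.7400 × (1 + 0.013)^4 = £915,393.5137…
After £434,700.00 payment: £915,393.5137… − £434,700.00 = £480,693.5137…
Balance at month 11: £480,693.5137… × (1 + 0.013)^7 = £526,180.0519…
Penalty: 11 × 1% × £869,300.74 = £95,623.08…
Final settlement = outstanding balance + penalty = £526,180.0519… + £95,623.08… = £621,803.13

£621,803.13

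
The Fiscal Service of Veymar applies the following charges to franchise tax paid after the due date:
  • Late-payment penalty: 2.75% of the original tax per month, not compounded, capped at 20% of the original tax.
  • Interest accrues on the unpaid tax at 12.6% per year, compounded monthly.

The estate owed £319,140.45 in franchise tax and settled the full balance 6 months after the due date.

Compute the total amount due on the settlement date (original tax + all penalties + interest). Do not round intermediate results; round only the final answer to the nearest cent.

£392,439.70

Penalty: 6 × 2.75% × £319,140.45 = £52,658.17… (below the 20% cap of £63,828.09)
Interest (12.6%/yr ÷ 12 = 1.05%/month): £319,140.45 × ((1 + 0.0105)^6 − 1) = £20,641.0742…
Total = £319,140.45 + £52,658.1743… + £20,641.0742… = £392,439.70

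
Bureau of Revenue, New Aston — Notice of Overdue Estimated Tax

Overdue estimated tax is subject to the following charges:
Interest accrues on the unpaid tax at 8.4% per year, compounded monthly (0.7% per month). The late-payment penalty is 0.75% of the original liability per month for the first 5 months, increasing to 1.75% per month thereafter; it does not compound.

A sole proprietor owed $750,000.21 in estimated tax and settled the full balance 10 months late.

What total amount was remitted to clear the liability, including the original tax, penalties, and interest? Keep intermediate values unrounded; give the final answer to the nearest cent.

$897,935.25

Penalty, months 1–5: 5 × 0.75% × $750,000.21 = $28,125.01…
Penalty, months 6–10: 5 × 1.75% × $750,000.21 = $65,625.02…
Interest: $750,000.21 × ((1 + 0.007)^10 − 1) = $750,000.21 × 0.0722467… = $54,185.0165…
Total = $750,000.21 + $93,750.0263… + $54,185.0165… = $897,935.25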